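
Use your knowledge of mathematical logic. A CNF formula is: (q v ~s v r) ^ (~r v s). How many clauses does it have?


A CNF formula is a conjunction of clauses.
Clauses are separated by ^.
Counting the conjuncts: 2 clauses.

2


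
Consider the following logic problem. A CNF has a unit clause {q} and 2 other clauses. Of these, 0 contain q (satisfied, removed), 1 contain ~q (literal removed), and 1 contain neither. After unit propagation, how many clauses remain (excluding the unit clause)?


Satisfied (removed): 0
Shortened (remain): 1
Unchanged (remain): 1
Remaining = 1 + 1 = 2

2


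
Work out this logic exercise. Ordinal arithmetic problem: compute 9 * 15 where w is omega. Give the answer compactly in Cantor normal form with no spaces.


Compute 9 * 15.
Ordinal * is associative and left-distributive over +, but NOT commutative; for finite n>1, n*w = w but w*n stays w*n.
Both finite; ordinal * agrees with natural *: 9 * 15 = 135.
Result = 135

135


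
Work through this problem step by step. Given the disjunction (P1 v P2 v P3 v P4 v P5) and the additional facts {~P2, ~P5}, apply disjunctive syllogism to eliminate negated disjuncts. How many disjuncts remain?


Original disjuncts (5): P1, P2, P3, P4, P5
Negated (eliminate): ~P2, ~P5
Remaining disjuncts: P1, P3, P4
Count = 5 - 2 = 3

3


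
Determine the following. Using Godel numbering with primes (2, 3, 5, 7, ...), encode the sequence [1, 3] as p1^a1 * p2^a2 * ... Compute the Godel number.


Encode each element as an exponent of the corresponding prime:
  2^1 = 2
  3^3 = 27
Product = 2 * 27 = 54

54


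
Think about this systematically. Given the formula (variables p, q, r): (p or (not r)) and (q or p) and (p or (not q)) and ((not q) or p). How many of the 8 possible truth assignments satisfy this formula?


Evaluate all 8 assignments for p, q, r:
p=0, q=0, r=0: 0
p=0, q=0, r=1: 0
p=0, q=1, r=0: 0
p=0, q=1, r=1: 0
p=1, q=0, r=0: 1
p=1, q=0, r=1: 1
p=1, q=1, r=0: 1
p=1, q=1, r=1: 1
Satisfying count = 4

4


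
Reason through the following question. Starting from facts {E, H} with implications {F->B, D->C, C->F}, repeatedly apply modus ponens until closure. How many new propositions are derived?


Initial facts: {E, H}
Apply modus ponens to closure:
  (no implication fires)
Final known: {E, H}
New propositions: {(none)}
Count = 0

0


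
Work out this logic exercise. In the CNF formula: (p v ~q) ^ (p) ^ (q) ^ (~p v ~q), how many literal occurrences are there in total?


Counting literals in each clause:
Clause 1: 2 literal(s)
Clause 2: 1 literal(s)
Clause 3: 1 literal(s)
Clause 4: 2 literal(s)
Total = 6

6


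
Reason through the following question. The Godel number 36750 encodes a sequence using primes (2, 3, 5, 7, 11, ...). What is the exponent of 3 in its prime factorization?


Factorize 36750 by dividing by 3 repeatedly.
Division steps: 3 divides 36750 exactly 1 time(s).
Exponent of 3 = 1

1


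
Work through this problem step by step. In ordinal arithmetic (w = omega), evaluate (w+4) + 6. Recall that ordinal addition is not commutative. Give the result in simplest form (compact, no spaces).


Compute (w+4) + 6.
Ordinal + is associative but NOT commutative; for finite n>0, n + w = w but w + n stays w+n.
By associativity: (w+4) + 6 = w + (4+6) = w+10.
Result = w+10

w+10


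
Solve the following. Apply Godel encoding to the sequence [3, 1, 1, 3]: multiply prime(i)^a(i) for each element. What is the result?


Encode each element as an exponent of the corresponding prime:
  2^3 = 8
  3^1 = 3
  5^1 = 5
  7^3 = 343
Product = 8 * 3 * 5 * 343 = 41160

41160


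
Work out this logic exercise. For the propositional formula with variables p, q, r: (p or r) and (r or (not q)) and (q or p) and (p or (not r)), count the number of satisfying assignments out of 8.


Evaluate all 8 assignments for p, q, r:
p=0, q=0, r=0: 0
p=0, q=0, r=1: 0
p=0, q=1, r=0: 0
p=0, q=1, r=1: 0
p=1, q=0, r=0: 1
p=1, q=0, r=1: 1
p=1, q=1, r=0: 0
p=1, q=1, r=1: 1
Satisfying count = 3

3


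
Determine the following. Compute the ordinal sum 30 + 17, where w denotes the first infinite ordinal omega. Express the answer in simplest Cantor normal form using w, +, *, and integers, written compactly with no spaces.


Compute 30 + 17.
Ordinal + is associative but NOT commutative; for finite n>0, n + w = w but w + n stays w+n.
Both operands finite; ordinal + agrees with natural +: 30 + 17 = 47.
Result = 47

47


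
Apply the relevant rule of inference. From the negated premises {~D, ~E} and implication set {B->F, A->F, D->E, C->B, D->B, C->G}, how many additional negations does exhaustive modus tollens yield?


Initial negated facts: {~D, ~E}
Apply modus tollens to closure:
  (no implication fires)
Final negated: {~D, ~E}
New negations: {(none)}
Count = 0

0


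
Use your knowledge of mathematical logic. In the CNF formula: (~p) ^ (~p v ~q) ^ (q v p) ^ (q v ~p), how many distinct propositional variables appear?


Identify each variable that appears in the formula.
Variables found: p, q
Count = 2

2


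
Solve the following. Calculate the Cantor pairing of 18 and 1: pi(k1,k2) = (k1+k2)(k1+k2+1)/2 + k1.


k1 + k2 = 19
(k1+k2)(k1+k2+1)/2 = 19 * 20 / 2 = 190
pi = 190 + 18 = 208

208


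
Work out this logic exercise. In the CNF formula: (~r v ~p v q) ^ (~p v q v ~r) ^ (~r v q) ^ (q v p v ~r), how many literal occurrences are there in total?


Counting literals in each clause:
Clause 1: 3 literal(s)
Clause 2: 3 literal(s)
Clause 3: 2 literal(s)
Clause 4: 3 literal(s)
Total = 11

11


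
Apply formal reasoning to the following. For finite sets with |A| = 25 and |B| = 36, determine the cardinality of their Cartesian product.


The Cartesian product A x B contains all ordered pairs (a, b).
|A x B| = |A| * |B| = 25 * 36 = 900

900


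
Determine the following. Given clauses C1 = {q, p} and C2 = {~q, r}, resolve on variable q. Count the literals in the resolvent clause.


Remove q from C1 and ~q from C2.
C1 remainder: {p}
C2 remainder: {r}
Union (resolvent): {p, r}
Resolvent has 2 literal(s).

2


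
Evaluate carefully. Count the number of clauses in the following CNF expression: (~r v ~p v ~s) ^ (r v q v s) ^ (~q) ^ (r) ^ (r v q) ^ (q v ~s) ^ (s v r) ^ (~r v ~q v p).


A CNF formula is a conjunction of clauses.
Clauses are separated by ^.
Counting the conjuncts: 8 clauses.

8


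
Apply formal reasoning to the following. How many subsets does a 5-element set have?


The power set of a set with n elements has 2^n elements.
|P(S)| = 2^5 = 32

32


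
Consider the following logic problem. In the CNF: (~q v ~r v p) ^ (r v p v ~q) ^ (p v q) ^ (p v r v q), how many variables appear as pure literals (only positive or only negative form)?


Check each variable for pure literal status:
p: pure positive
q: mixed (not pure)
r: mixed (not pure)
Pure literal count = 1

1


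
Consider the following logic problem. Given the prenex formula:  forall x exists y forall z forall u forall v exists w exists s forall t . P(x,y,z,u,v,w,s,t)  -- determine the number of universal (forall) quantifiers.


Quantifier prefix: forall x exists y forall z forall u forall v exists w exists s forall t
Mark each quantifier type:
  U E U U U E E U
Universal count = 5, Existential count = 3
Asked for universal (forall) quantifiers: 5

5


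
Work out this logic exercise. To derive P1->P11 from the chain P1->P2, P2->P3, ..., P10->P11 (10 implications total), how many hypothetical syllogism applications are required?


With 10 implications in a chain connecting 11 propositions:
P1->P2, P2->P3, ..., P10->P11
Steps needed = (number of implications) - 1 = 10 - 1 = 9

9


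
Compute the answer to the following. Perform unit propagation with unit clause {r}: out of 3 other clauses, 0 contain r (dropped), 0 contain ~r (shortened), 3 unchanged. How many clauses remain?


Satisfied (removed): 0
Shortened (remain): 0
Unchanged (remain): 3
Remaining = 0 + 3 = 3

3


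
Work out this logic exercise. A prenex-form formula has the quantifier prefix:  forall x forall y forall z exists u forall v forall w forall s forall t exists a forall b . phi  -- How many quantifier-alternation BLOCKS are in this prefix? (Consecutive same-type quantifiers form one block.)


Quantifier-type sequence: A A A E A A A A E A  (A=forall, E=exists)
Group into maximal same-type runs:
  Ax3 | Ex1 | Ax4 | Ex1 | Ax1
Number of blocks = 5

5


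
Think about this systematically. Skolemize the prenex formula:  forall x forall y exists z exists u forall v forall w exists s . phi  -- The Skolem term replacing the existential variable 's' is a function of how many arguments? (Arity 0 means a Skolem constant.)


Quantifier prefix: forall x forall y exists z exists u forall v forall w exists s
's' is existentially quantified at position 7.
Universal variables preceding it: x, y, v, w
Skolem function arity = 4

4


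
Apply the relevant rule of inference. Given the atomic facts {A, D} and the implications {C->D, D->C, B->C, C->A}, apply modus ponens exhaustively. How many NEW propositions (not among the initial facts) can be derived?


Initial facts: {A, D}
Apply modus ponens to closure:
  D and D->C  =>  C
Final known: {A, C, D}
New propositions: {C}
Count = 1

1


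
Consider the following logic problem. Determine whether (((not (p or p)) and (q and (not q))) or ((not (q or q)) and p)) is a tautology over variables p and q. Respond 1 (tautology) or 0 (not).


Check all 4 assignments:
p=0, q=0: 0
p=0, q=1: 0
p=1, q=0: 1
p=1, q=1: 0
Satisfying count = 1/4.
Tautology iff count = 4: no.

0


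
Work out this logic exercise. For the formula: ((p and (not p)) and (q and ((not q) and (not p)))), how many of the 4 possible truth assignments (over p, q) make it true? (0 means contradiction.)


Check all 4 assignments:
p=0, q=0: 0
p=0, q=1: 0
p=1, q=0: 0
p=1, q=1: 0
Count of True = 0

0


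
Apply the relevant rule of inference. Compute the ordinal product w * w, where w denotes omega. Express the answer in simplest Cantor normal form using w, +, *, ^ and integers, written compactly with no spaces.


Compute w * w.
Ordinal * is associative and left-distributive over +, but NOT commutative; for finite n>1, n*w = w but w*n stays w*n.
w * w = w^2 by definition.
Result = w^2

w^2


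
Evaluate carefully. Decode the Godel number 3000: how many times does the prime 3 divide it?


Factorize 3000 by dividing by 3 repeatedly.
Division steps: 3 divides 3000 exactly 1 time(s).
Exponent of 3 = 1

1


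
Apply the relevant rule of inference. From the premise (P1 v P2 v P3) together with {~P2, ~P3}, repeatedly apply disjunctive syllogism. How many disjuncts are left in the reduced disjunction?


Original disjuncts (3): P1, P2, P3
Negated (eliminate): ~P2, ~P3
Remaining disjuncts: P1
Count = 3 - 2 = 1

1


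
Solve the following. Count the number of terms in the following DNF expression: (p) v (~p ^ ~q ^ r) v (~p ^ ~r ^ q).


A DNF formula is a disjunction of terms (conjunctions).
Terms are separated by v.
Counting the disjuncts: 3 terms.

3


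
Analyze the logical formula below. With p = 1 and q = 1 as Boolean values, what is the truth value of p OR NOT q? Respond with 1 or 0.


p = 1, q = 1
Operation: p OR NOT q
Evaluate: 1 OR NOT 1 = 1

1


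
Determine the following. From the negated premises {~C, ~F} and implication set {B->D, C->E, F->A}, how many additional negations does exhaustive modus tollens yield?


Initial negated facts: {~C, ~F}
Apply modus tollens to closure:
  (no implication fires)
Final negated: {~C, ~F}
New negations: {(none)}
Count = 0

0


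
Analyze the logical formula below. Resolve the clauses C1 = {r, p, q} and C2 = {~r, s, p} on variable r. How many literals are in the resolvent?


Remove r from C1 and ~r from C2.
C1 remainder: {p, q}
C2 remainder: {s, p}
Union (resolvent): {p, q, s}
Resolvent has 3 literal(s).

3


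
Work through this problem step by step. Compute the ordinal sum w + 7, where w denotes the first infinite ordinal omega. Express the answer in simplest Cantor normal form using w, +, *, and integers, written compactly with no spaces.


Compute w + 7.
Ordinal + is associative but NOT commutative; for finite n>0, n + w = w but w + n stays w+n.
w + 7 is already in normal form (a successor ordinal beyond w).
Result = w+7

w+7


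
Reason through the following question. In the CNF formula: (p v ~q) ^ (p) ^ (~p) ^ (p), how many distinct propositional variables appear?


Identify each variable that appears in the formula.
Variables found: p, q
Count = 2

2


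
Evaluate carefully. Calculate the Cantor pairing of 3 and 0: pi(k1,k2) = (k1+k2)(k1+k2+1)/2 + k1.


k1 + k2 = 3
(k1+k2)(k1+k2+1)/2 = 3 * 4 / 2 = 6
pi = 6 + 3 = 9

9


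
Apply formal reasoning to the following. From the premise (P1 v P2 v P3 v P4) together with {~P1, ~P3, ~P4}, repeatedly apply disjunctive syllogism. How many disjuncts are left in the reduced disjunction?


Original disjuncts (4): P1, P2, P3, P4
Negated (eliminate): ~P1, ~P3, ~P4
Remaining disjuncts: P2
Count = 4 - 3 = 1

1


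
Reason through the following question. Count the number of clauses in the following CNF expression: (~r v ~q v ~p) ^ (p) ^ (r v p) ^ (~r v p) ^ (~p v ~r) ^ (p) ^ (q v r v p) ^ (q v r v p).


A CNF formula is a conjunction of clauses.
Clauses are separated by ^.
Counting the conjuncts: 8 clauses.

8


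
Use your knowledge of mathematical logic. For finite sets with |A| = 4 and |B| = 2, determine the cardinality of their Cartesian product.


The Cartesian product A x B contains all ordered pairs (a, b).
|A x B| = |A| * |B| = 4 * 2 = 8

8


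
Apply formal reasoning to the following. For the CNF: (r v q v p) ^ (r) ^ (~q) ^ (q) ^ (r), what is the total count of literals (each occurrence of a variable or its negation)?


Counting literals in each clause:
Clause 1: 3 literal(s)
Clause 2: 1 literal(s)
Clause 3: 1 literal(s)
Clause 4: 1 literal(s)
Clause 5: 1 literal(s)
Total = 7

7


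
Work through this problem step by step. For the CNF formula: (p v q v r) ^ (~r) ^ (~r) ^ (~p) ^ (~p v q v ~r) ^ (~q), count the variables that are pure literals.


Check each variable for pure literal status:
p: mixed (not pure)
q: mixed (not pure)
r: mixed (not pure)
Pure literal count = 0

0


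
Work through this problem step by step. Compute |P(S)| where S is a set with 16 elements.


The power set of a set with n elements has 2^n elements.
|P(S)| = 2^16 = 65536

65536


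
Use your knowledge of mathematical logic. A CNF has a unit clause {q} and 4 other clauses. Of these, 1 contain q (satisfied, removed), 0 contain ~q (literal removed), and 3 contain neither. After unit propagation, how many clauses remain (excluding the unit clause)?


Satisfied (removed): 1
Shortened (remain): 0
Unchanged (remain): 3
Remaining = 0 + 3 = 3

3


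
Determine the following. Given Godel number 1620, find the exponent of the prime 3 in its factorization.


Factorize 1620 by dividing by 3 repeatedly.
Division steps: 3 divides 1620 exactly 4 time(s).
Exponent of 3 = 4

4


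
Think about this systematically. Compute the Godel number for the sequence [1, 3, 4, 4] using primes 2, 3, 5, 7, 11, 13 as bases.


Encode each element as an exponent of the corresponding prime:
  2^1 = 2
  3^3 = 27
  5^4 = 625
  7^4 = 2401
Product = 2 * 27 * 625 * 2401 = 81033750

81033750


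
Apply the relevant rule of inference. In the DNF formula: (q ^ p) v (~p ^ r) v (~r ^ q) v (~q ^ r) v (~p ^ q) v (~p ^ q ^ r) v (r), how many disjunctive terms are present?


A DNF formula is a disjunction of terms (conjunctions).
Terms are separated by v.
Counting the disjuncts: 7 terms.

7


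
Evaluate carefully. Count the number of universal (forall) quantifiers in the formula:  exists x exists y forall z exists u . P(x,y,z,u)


Quantifier prefix: exists x exists y forall z exists u
Mark each quantifier type:
  E E U E
Universal count = 1, Existential count = 3
Asked for universal (forall) quantifiers: 1

1


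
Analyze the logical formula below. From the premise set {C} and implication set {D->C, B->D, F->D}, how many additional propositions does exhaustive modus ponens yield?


Initial facts: {C}
Apply modus ponens to closure:
  (no implication fires)
Final known: {C}
New propositions: {(none)}
Count = 0

0


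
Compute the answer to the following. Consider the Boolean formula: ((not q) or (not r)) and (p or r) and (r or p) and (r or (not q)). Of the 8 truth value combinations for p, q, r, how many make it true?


Evaluate all 8 assignments for p, q, r:
p=0, q=0, r=0: 0
p=0, q=0, r=1: 1
p=0, q=1, r=0: 0
p=0, q=1, r=1: 0
p=1, q=0, r=0: 1
p=1, q=0, r=1: 1
p=1, q=1, r=0: 0
p=1, q=1, r=1: 0
Satisfying count = 3

3


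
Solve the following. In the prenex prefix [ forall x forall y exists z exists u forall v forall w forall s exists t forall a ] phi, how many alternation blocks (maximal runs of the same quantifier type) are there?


Quantifier-type sequence: A A E E A A A E A  (A=forall, E=exists)
Group into maximal same-type runs:
  Ax2 | Ex2 | Ax3 | Ex1 | Ax1
Number of blocks = 5

5


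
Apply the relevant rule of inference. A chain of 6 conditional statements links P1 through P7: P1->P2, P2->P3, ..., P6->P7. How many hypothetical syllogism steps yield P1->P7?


With 6 implications in a chain connecting 7 propositions:
P1->P2, P2->P3, ..., P6->P7
Steps needed = (number of implications) - 1 = 6 - 1 = 5

5


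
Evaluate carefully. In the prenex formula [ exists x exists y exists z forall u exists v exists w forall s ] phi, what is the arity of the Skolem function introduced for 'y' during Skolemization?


Quantifier prefix: exists x exists y exists z forall u exists v exists w forall s
'y' is existentially quantified at position 2.
No universal quantifiers precede it.
Skolem function arity = 0 (a Skolem constant)

0


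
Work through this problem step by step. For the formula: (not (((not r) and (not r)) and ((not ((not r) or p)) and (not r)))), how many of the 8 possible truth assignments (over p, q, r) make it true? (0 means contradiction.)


Check all 8 assignments:
p=0, q=0, r=0: 1
p=0, q=0, r=1: 1
p=0, q=1, r=0: 1
p=0, q=1, r=1: 1
p=1, q=0, r=0: 1
p=1, q=0, r=1: 1
p=1, q=1, r=0: 1
p=1, q=1, r=1: 1
Count of True = 8

8


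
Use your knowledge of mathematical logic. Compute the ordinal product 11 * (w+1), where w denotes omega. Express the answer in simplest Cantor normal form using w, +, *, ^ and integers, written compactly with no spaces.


Compute 11 * (w+1).
Ordinal * is associative and left-distributive over +, but NOT commutative; for finite n>1, n*w = w but w*n stays w*n.
By left-distributivity: 11 * (w+1) = 11*w + 11*1 = w + 11 = w+11.
Result = w+11

w+11


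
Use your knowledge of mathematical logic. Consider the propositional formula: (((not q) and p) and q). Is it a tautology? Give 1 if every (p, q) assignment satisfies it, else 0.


Check all 4 assignments:
p=0, q=0: 0
p=0, q=1: 0
p=1, q=0: 0
p=1, q=1: 0
Satisfying count = 0/4.
Tautology iff count = 4: no.

0


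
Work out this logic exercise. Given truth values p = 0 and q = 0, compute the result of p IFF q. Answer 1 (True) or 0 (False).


p = 0, q = 0
Operation: p IFF q
Evaluate: 0 IFF 0 = 1

1


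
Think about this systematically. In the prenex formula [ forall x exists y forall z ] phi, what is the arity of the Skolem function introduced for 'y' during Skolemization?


Quantifier prefix: forall x exists y forall z
'y' is existentially quantified at position 2.
Universal variables preceding it: x
Skolem function arity = 1

1


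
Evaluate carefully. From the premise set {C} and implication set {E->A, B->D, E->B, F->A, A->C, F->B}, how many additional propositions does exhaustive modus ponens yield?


Initial facts: {C}
Apply modus ponens to closure:
  (no implication fires)
Final known: {C}
New propositions: {(none)}
Count = 0

0


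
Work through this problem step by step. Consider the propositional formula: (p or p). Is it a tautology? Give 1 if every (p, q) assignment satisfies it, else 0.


Check all 4 assignments:
p=0, q=0: 0
p=0, q=1: 0
p=1, q=0: 1
p=1, q=1: 1
Satisfying count = 2/4.
Tautology iff count = 4: no.

0


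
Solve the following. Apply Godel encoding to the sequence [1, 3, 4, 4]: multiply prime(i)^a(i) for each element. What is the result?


Encode each element as an exponent of the corresponding prime:
  2^1 = 2
  3^3 = 27
  5^4 = 625
  7^4 = 2401
Product = 2 * 27 * 625 * 2401 = 81033750

81033750


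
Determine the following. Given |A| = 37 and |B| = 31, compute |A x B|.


The Cartesian product A x B contains all ordered pairs (a, b).
|A x B| = |A| * |B| = 37 * 31 = 1147

1147


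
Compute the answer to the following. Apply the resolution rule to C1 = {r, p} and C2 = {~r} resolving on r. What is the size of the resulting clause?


Remove r from C1 and ~r from C2.
C1 remainder: {p}
C2 remainder: {}
Union (resolvent): {p}
Resolvent has 1 literal(s).

1


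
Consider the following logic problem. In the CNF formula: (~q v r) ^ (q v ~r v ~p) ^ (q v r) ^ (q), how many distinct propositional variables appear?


Identify each variable that appears in the formula.
Variables found: p, q, r
Count = 3

3


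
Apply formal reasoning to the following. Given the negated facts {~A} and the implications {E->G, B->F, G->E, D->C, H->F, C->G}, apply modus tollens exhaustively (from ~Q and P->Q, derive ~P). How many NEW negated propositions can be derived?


Initial negated facts: {~A}
Apply modus tollens to closure:
  (no implication fires)
Final negated: {~A}
New negations: {(none)}
Count = 0

0


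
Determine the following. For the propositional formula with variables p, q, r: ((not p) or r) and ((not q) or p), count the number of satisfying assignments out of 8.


Evaluate all 8 assignments for p, q, r:
p=0, q=0, r=0: 1
p=0, q=0, r=1: 1
p=0, q=1, r=0: 0
p=0, q=1, r=1: 0
p=1, q=0, r=0: 0
p=1, q=0, r=1: 1
p=1, q=1, r=0: 0
p=1, q=1, r=1: 1
Satisfying count = 4

4


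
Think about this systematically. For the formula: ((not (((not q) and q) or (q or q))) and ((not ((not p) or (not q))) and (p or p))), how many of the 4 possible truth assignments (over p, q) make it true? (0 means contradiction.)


Check all 4 assignments:
p=0, q=0: 0
p=0, q=1: 0
p=1, q=0: 0
p=1, q=1: 0
Count of True = 0

0


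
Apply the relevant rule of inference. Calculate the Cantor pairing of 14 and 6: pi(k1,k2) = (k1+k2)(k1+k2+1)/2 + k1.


k1 + k2 = 20
(k1+k2)(k1+k2+1)/2 = 20 * 21 / 2 = 210
pi = 210 + 14 = 224

224


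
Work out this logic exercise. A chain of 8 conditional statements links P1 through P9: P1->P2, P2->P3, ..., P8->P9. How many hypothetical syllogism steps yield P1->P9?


With 8 implications in a chain connecting 9 propositions:
P1->P2, P2->P3, ..., P8->P9
Steps needed = (number of implications) - 1 = 8 - 1 = 7

7


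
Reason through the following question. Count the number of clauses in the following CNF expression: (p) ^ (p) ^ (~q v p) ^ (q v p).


A CNF formula is a conjunction of clauses.
Clauses are separated by ^.
Counting the conjuncts: 4 clauses.

4


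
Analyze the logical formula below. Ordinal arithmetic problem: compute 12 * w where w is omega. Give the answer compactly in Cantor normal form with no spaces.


Compute 12 * w.
Ordinal * is associative and left-distributive over +, but NOT commutative; for finite n>1, n*w = w but w*n stays w*n.
For finite n>0, n * w = sup{n*k : k<w} = w. So 12 * w = w.
Result = w

w


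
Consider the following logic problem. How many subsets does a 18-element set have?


The power set of a set with n elements has 2^n elements.
|P(S)| = 2^18 = 262144

262144


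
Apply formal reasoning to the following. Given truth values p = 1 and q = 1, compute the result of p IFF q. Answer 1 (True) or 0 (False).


p = 1, q = 1
Operation: p IFF q
Evaluate: 1 IFF 1 = 1

1


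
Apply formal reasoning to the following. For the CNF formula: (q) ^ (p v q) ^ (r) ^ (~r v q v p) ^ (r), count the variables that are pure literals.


Check each variable for pure literal status:
p: pure positive
q: pure positive
r: mixed (not pure)
Pure literal count = 2

2


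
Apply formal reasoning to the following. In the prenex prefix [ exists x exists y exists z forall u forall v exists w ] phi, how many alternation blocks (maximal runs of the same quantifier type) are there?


Quantifier-type sequence: E E E A A E  (A=forall, E=exists)
Group into maximal same-type runs:
  Ex3 | Ax2 | Ex1
Number of blocks = 3

3


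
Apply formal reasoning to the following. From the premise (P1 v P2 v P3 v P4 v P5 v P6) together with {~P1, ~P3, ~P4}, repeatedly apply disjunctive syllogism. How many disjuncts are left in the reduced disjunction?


Original disjuncts (6): P1, P2, P3, P4, P5, P6
Negated (eliminate): ~P1, ~P3, ~P4
Remaining disjuncts: P2, P5, P6
Count = 6 - 3 = 3

3


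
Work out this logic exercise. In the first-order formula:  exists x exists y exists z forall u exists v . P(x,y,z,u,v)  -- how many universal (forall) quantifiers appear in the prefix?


Quantifier prefix: exists x exists y exists z forall u exists v
Mark each quantifier type:
  E E E U E
Universal count = 1, Existential count = 4
Asked for universal (forall) quantifiers: 1

1


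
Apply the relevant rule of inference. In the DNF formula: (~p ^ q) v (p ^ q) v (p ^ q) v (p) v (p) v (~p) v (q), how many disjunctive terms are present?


A DNF formula is a disjunction of terms (conjunctions).
Terms are separated by v.
Counting the disjuncts: 7 terms.

7


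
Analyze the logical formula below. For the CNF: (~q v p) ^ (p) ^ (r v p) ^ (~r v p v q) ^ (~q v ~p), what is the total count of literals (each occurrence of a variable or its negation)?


Counting literals in each clause:
Clause 1: 2 literal(s)
Clause 2: 1 literal(s)
Clause 3: 2 literal(s)
Clause 4: 3 literal(s)
Clause 5: 2 literal(s)
Total = 10

10


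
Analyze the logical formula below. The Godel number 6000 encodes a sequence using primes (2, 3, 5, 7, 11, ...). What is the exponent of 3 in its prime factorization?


Factorize 6000 by dividing by 3 repeatedly.
Division steps: 3 divides 6000 exactly 1 time(s).
Exponent of 3 = 1

1


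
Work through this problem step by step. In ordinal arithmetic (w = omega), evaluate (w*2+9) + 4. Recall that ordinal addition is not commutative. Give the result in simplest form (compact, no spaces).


Compute (w*2+9) + 4.
Ordinal + is associative but NOT commutative; for finite n>0, n + w = w but w + n stays w+n.
By associativity: (w*2+9) + 4 = w*2 + (9+4) = w*2+13.
Result = w*2+13

w*2+13


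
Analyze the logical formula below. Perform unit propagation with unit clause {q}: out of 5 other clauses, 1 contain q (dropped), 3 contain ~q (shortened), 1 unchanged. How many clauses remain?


Satisfied (removed): 1
Shortened (remain): 3
Unchanged (remain): 1
Remaining = 3 + 1 = 4

4


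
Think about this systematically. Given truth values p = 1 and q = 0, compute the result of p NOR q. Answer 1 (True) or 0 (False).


p = 1, q = 0
Operation: p NOR q
Evaluate: 1 NOR 0 = 0

0


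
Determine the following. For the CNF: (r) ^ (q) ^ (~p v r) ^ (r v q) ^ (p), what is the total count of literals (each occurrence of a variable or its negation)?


Counting literals in each clause:
Clause 1: 1 literal(s)
Clause 2: 1 literal(s)
Clause 3: 2 literal(s)
Clause 4: 2 literal(s)
Clause 5: 1 literal(s)
Total = 7

7


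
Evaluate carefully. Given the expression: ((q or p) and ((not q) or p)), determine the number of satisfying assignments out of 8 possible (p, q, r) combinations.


Check all 8 assignments:
p=0, q=0, r=0: 0
p=0, q=0, r=1: 0
p=0, q=1, r=0: 0
p=0, q=1, r=1: 0
p=1, q=0, r=0: 1
p=1, q=0, r=1: 1
p=1, q=1, r=0: 1
p=1, q=1, r=1: 1
Count of True = 4

4


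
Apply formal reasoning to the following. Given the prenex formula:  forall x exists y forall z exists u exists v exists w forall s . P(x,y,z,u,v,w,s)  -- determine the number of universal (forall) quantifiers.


Quantifier prefix: forall x exists y forall z exists u exists v exists w forall s
Mark each quantifier type:
  U E U E E E U
Universal count = 3, Existential count = 4
Asked for universal (forall) quantifiers: 3

3


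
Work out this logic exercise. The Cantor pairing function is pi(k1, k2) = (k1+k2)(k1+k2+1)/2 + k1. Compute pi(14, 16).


k1 + k2 = 30
(k1+k2)(k1+k2+1)/2 = 30 * 31 / 2 = 465
pi = 465 + 14 = 479

479


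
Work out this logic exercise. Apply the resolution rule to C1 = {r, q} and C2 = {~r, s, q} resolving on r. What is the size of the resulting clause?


Remove r from C1 and ~r from C2.
C1 remainder: {q}
C2 remainder: {s, q}
Union (resolvent): {q, s}
Resolvent has 2 literal(s).

2


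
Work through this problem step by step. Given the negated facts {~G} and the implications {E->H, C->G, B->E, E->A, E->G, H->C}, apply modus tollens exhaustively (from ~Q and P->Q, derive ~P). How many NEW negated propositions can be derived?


Initial negated facts: {~G}
Apply modus tollens to closure:
  ~G and C->G  =>  ~C
  ~G and E->G  =>  ~E
  ~C and H->C  =>  ~H
  ~E and B->E  =>  ~B
Final negated: {~B, ~C, ~E, ~G, ~H}
New negations: {~B, ~C, ~E, ~H}
Count = 4

4


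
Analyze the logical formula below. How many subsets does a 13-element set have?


The power set of a set with n elements has 2^n elements.
|P(S)| = 2^13 = 8192

8192


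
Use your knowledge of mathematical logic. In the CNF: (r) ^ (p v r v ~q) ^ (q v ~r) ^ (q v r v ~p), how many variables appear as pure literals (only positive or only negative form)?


Check each variable for pure literal status:
p: mixed (not pure)
q: mixed (not pure)
r: mixed (not pure)
Pure literal count = 0

0


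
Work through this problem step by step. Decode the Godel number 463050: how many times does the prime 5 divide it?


Factorize 463050 by dividing by 5 repeatedly.
Division steps: 5 divides 463050 exactly 2 time(s).
Exponent of 5 = 2

2


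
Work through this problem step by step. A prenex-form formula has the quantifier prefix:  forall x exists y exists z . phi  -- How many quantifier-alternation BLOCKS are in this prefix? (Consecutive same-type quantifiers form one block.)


Quantifier-type sequence: A E E  (A=forall, E=exists)
Group into maximal same-type runs:
  Ax1 | Ex2
Number of blocks = 2

2


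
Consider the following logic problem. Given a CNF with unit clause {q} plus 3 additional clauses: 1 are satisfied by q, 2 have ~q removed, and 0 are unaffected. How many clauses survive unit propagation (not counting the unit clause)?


Satisfied (removed): 1
Shortened (remain): 2
Unchanged (remain): 0
Remaining = 2 + 0 = 2

2


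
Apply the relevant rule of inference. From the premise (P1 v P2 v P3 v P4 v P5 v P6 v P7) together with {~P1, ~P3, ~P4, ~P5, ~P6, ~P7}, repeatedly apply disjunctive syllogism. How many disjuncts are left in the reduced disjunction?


Original disjuncts (7): P1, P2, P3, P4, P5, P6, P7
Negated (eliminate): ~P1, ~P3, ~P4, ~P5, ~P6, ~P7
Remaining disjuncts: P2
Count = 7 - 6 = 1

1


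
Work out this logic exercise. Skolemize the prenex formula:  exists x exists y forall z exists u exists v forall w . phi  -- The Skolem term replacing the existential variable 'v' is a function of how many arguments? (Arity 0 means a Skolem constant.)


Quantifier prefix: exists x exists y forall z exists u exists v forall w
'v' is existentially quantified at position 5.
Universal variables preceding it: z
Skolem function arity = 1

1


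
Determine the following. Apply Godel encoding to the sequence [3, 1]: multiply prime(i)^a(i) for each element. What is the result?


Encode each element as an exponent of the corresponding prime:
  2^3 = 8
  3^1 = 3
Product = 8 * 3 = 24

24


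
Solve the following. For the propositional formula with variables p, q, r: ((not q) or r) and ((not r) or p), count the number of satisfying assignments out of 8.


Evaluate all 8 assignments for p, q, r:
p=0, q=0, r=0: 1
p=0, q=0, r=1: 0
p=0, q=1, r=0: 0
p=0, q=1, r=1: 0
p=1, q=0, r=0: 1
p=1, q=0, r=1: 1
p=1, q=1, r=0: 0
p=1, q=1, r=1: 1
Satisfying count = 4

4


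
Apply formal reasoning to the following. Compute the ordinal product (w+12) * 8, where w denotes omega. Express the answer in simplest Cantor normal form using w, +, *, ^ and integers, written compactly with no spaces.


Compute (w+12) * 8.
Ordinal * is associative and left-distributive over +, but NOT commutative; for finite n>1, n*w = w but w*n stays w*n.
(w+12) * 8 = (w+12) repeated 8 times. Each intermediate +12 is absorbed by the following w; only the last survives: w*8+12.
Result = w*8+12

w*8+12


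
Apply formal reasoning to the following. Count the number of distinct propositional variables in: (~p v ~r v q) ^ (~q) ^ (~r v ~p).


Identify each variable that appears in the formula.
Variables found: p, q, r
Count = 3

3


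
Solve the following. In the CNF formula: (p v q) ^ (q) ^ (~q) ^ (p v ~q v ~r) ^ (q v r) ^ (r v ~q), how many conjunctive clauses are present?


A CNF formula is a conjunction of clauses.
Clauses are separated by ^.
Counting the conjuncts: 6 clauses.

6


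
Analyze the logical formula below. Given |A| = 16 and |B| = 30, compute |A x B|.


The Cartesian product A x B contains all ordered pairs (a, b).
|A x B| = |A| * |B| = 16 * 30 = 480

480


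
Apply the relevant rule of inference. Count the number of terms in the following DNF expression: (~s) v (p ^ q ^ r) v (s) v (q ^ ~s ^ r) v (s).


A DNF formula is a disjunction of terms (conjunctions).
Terms are separated by v.
Counting the disjuncts: 5 terms.

5


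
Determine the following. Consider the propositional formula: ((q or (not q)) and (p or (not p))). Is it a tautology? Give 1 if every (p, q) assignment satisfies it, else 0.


Check all 4 assignments:
p=0, q=0: 1
p=0, q=1: 1
p=1, q=0: 1
p=1, q=1: 1
Satisfying count = 4/4.
Tautology iff count = 4: yes.

1


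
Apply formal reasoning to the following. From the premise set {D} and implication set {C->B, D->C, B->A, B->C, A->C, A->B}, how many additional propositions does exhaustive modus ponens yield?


Initial facts: {D}
Apply modus ponens to closure:
  D and D->C  =>  C
  C and C->B  =>  B
  B and B->A  =>  A
Final known: {A, B, C, D}
New propositions: {A, B, C}
Count = 3

3


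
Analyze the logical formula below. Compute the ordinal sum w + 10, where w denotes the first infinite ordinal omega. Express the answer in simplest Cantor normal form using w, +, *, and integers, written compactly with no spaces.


Compute w + 10.
Ordinal + is associative but NOT commutative; for finite n>0, n + w = w but w + n stays w+n.
w + 10 is already in normal form (a successor ordinal beyond w).
Result = w+10

w+10


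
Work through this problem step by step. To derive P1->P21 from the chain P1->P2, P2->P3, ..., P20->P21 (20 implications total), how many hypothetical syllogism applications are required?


With 20 implications in a chain connecting 21 propositions:
P1->P2, P2->P3, ..., P20->P21
Steps needed = (number of implications) - 1 = 20 - 1 = 19

19


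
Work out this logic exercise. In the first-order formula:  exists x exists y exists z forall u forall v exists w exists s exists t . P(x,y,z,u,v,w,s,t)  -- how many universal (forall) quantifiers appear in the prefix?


Quantifier prefix: exists x exists y exists z forall u forall v exists w exists s exists t
Mark each quantifier type:
  E E E U U E E E
Universal count = 2, Existential count = 6
Asked for universal (forall) quantifiers: 2

2


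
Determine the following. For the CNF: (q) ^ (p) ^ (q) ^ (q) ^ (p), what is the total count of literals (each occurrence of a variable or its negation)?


Counting literals in each clause:
Clause 1: 1 literal(s)
Clause 2: 1 literal(s)
Clause 3: 1 literal(s)
Clause 4: 1 literal(s)
Clause 5: 1 literal(s)
Total = 5

5


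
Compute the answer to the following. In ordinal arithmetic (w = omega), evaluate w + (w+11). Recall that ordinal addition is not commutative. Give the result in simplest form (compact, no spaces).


Compute w + (w+11).
Ordinal + is associative but NOT commutative; for finite n>0, n + w = w but w + n stays w+n.
w + (w+11) = (w+w) + 11 = w*2+11.
Result = w*2+11

w*2+11


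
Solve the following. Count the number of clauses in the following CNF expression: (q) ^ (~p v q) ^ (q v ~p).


A CNF formula is a conjunction of clauses.
Clauses are separated by ^.
Counting the conjuncts: 3 clauses.

3


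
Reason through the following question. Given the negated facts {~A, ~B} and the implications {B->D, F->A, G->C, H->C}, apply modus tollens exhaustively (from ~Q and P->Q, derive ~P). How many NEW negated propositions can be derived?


Initial negated facts: {~A, ~B}
Apply modus tollens to closure:
  ~A and F->A  =>  ~F
Final negated: {~A, ~B, ~F}
New negations: {~F}
Count = 1

1


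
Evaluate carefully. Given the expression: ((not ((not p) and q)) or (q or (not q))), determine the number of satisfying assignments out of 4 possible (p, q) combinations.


Check all 4 assignments:
p=0, q=0: 1
p=0, q=1: 1
p=1, q=0: 1
p=1, q=1: 1
Count of True = 4

4


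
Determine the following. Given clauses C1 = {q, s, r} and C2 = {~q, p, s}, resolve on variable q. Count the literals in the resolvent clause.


Remove q from C1 and ~q from C2.
C1 remainder: {s, r}
C2 remainder: {p, s}
Union (resolvent): {p, r, s}
Resolvent has 3 literal(s).

3


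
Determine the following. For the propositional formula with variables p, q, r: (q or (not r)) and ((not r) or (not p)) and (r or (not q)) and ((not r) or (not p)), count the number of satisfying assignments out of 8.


Evaluate all 8 assignments for p, q, r:
p=0, q=0, r=0: 1
p=0, q=0, r=1: 0
p=0, q=1, r=0: 0
p=0, q=1, r=1: 1
p=1, q=0, r=0: 1
p=1, q=0, r=1: 0
p=1, q=1, r=0: 0
p=1, q=1, r=1: 0
Satisfying count = 3

3


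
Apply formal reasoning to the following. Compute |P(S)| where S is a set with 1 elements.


The power set of a set with n elements has 2^n elements.
|P(S)| = 2^1 = 2

2


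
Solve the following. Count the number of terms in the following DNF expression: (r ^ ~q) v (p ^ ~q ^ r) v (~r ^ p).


A DNF formula is a disjunction of terms (conjunctions).
Terms are separated by v.
Counting the disjuncts: 3 terms.

3


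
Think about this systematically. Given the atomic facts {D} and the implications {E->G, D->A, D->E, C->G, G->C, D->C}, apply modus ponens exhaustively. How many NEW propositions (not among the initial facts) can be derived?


Initial facts: {D}
Apply modus ponens to closure:
  D and D->A  =>  A
  D and D->E  =>  E
  D and D->C  =>  C
  E and E->G  =>  G
Final known: {A, C, D, E, G}
New propositions: {A, C, E, G}
Count = 4

4


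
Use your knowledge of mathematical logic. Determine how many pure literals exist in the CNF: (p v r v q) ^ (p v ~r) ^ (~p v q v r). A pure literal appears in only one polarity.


Check each variable for pure literal status:
p: mixed (not pure)
q: pure positive
r: mixed (not pure)
Pure literal count = 1

1


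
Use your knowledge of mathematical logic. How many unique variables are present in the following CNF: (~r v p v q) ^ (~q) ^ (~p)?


Identify each variable that appears in the formula.
Variables found: p, q, r
Count = 3

3


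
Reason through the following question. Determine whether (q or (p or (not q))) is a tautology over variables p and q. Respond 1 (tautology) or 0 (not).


Check all 4 assignments:
p=0, q=0: 1
p=0, q=1: 1
p=1, q=0: 1
p=1, q=1: 1
Satisfying count = 4/4.
Tautology iff count = 4: yes.

1


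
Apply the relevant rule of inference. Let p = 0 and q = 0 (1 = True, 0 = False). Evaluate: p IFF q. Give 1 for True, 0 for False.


p = 0, q = 0
Operation: p IFF q
Evaluate: 0 IFF 0 = 1

1


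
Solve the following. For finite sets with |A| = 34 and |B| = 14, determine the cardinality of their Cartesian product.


The Cartesian product A x B contains all ordered pairs (a, b).
|A x B| = |A| * |B| = 34 * 14 = 476

476
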